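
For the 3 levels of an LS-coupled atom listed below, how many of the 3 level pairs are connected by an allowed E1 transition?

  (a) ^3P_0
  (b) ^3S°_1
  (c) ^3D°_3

(a)–(b): allowed.
(a)–(c): forbidden (ΔJ).
(b)–(c): forbidden (parity, ΔL, ΔJ).
Allowed pairs: 1 of 3.

1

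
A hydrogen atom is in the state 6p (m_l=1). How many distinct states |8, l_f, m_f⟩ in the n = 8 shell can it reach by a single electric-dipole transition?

E1 requires Δl = ±1, so l_f ∈ {0, 2}; with 0 ≤ l_f ≤ n_f−1 = 7, the allowed l_f values are {0, 2}.
For l_f = 0: m_f ∈ {m_i−1, m_i, m_i+1} ∩ [−0, 0] = {0} → 1 state.
For l_f = 2: m_f ∈ {m_i−1, m_i, m_i+1} ∩ [−2, 2] = {0, 1, 2} → 3 states.
Total: 4.

4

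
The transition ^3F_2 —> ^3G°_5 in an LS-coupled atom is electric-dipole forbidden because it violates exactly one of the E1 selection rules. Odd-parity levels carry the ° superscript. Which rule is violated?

Parity must change: even → odd — ✓.
ΔS = 0: S: 1 → 1 — ✓.
ΔL = 0, ±1 (not L=0↔0): L: 3 → 4, ΔL = +1 — ✓.
ΔJ = 0, ±1 (not J=0↔0): J: 2 → 5, ΔJ = +3 — ✗.

the ΔJ = 0, ±1 rule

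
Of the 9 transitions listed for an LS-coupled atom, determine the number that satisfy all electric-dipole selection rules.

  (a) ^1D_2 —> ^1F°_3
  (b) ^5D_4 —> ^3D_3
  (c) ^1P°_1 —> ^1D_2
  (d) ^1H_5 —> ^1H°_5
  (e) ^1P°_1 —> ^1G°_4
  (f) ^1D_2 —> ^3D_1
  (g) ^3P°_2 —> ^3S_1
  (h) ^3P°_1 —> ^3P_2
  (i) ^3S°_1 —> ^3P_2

6

(a) allowed
(b) forbidden (parity, ΔS fail)
(c) allowed
(d) allowed
(e) forbidden (parity, ΔL, ΔJ fail)
(f) forbidden (parity, ΔS fail)
(g) allowed
(h) allowed
(i) allowed
Total allowed: 6 of 9.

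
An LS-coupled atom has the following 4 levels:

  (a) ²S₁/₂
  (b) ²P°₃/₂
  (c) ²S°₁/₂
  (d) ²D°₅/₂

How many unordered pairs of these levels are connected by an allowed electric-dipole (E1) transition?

(a)–(b): allowed.
(a)–(c): forbidden (ΔL).
(a)–(d): forbidden (ΔL, ΔJ).
(b)–(c): forbidden (parity).
(b)–(d): forbidden (parity).
(c)–(d): forbidden (parity, ΔL, ΔJ).
Allowed pairs: 1 of 6.

1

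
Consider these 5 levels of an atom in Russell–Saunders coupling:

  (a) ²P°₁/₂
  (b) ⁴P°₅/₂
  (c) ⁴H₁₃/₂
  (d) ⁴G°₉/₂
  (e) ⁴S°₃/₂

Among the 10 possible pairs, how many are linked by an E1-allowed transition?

(a)–(b): forbidden (parity, ΔS, ΔJ).
(a)–(c): forbidden (ΔS, ΔL, ΔJ).
(a)–(d): forbidden (parity, ΔS, ΔL, ΔJ).
(a)–(e): forbidden (parity, ΔS).
(b)–(c): forbidden (ΔL, ΔJ).
(b)–(d): forbidden (parity, ΔL, ΔJ).
(b)–(e): forbidden (parity).
(c)–(d): forbidden (ΔJ).
(c)–(e): forbidden (ΔL, ΔJ).
(d)–(e): forbidden (parity, ΔL, ΔJ).
Allowed pairs: 0 of 10.

0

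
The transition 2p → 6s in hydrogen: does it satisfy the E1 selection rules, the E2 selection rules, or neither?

E1

Δl = 0 − 1 = -1; l_i + l_f = 1.
E1 (Δl = ±1): satisfied.
E2 (Δl = 0,±2, l_i+l_f ≥ 2): not satisfied.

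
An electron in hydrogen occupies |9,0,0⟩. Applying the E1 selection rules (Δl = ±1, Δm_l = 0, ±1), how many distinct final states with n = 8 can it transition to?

E1 requires Δl = ±1, so l_f ∈ {-1, 1}; with 0 ≤ l_f ≤ n_f−1 = 7, the allowed l_f values are {1}.
For l_f = 1: m_f ∈ {m_i−1, m_i, m_i+1} ∩ [−1, 1] = {-1, 0, 1} → 3 states.
Total: 3.

3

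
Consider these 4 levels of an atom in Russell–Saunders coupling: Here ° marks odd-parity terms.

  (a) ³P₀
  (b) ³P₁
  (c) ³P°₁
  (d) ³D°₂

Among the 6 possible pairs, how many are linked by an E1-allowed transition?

3

(a)–(b): forbidden (parity).
(a)–(c): allowed.
(a)–(d): forbidden (ΔJ).
(b)–(c): allowed.
(b)–(d): allowed.
(c)–(d): forbidden (parity).
Allowed pairs: 3 of 6.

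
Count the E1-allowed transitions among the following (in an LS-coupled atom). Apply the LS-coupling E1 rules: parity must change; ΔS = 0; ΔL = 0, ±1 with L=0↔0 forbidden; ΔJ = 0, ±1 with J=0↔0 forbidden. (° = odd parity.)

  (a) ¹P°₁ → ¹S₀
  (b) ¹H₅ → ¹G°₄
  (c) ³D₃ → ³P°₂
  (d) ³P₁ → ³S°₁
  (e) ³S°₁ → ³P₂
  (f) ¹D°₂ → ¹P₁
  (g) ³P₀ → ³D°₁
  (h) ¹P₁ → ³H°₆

7

(a) allowed
(b) allowed
(c) allowed
(d) allowed
(e) allowed
(f) allowed
(g) allowed
(h) forbidden (ΔS, ΔL, ΔJ fail)
Total allowed: 7 of 8.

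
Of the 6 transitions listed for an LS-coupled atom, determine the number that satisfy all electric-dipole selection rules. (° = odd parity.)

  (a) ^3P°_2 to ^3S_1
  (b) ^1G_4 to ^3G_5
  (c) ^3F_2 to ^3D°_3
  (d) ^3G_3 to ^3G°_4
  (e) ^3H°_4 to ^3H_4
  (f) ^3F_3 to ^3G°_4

(a) allowed
(b) forbidden (parity, ΔS fail)
(c) allowed
(d) allowed
(e) allowed
(f) allowed
Total allowed: 5 of 6.

5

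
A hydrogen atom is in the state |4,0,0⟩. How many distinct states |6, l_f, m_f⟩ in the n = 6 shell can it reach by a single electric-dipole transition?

E1 requires Δl = ±1, so l_f ∈ {-1, 1}; with 0 ≤ l_f ≤ n_f−1 = 5, the allowed l_f values are {1}.
For l_f = 1: m_f ∈ {m_i−1, m_i, m_i+1} ∩ [−1, 1] = {-1, 0, 1} → 3 states.
Total: 3.

3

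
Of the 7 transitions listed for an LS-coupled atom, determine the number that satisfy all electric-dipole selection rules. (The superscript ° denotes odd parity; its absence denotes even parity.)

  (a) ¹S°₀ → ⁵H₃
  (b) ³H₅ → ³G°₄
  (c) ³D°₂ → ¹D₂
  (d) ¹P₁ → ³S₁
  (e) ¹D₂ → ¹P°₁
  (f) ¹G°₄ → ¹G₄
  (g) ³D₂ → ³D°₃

4

(a) forbidden (ΔS, ΔL, ΔJ fail)
(b) allowed
(c) forbidden (ΔS fails)
(d) forbidden (parity, ΔS fail)
(e) allowed
(f) allowed
(g) allowed
Total allowed: 4 of 7.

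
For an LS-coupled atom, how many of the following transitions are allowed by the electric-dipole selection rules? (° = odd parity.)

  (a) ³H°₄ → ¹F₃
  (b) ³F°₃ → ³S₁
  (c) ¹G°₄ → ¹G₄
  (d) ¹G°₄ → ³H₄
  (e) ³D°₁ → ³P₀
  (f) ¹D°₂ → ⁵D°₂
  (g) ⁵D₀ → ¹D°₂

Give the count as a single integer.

(a) forbidden (ΔS, ΔL fail)
(b) forbidden (ΔL, ΔJ fail)
(c) allowed
(d) forbidden (ΔS fails)
(e) allowed
(f) forbidden (parity, ΔS fail)
(g) forbidden (ΔS, ΔJ fail)
Total allowed: 2 of 7.

2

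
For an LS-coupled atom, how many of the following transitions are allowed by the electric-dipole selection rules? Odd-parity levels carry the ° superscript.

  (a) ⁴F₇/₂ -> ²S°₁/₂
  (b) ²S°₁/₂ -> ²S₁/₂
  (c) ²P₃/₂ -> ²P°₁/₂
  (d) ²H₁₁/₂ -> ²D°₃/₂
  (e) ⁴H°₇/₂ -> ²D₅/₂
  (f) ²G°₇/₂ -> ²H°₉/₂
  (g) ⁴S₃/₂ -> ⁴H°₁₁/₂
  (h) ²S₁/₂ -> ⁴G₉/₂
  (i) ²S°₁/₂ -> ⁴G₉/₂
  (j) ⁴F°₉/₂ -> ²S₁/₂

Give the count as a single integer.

1

(a) forbidden (ΔS, ΔL, ΔJ fail)
(b) forbidden (ΔL fails)
(c) allowed
(d) forbidden (ΔL, ΔJ fail)
(e) forbidden (ΔS, ΔL fail)
(f) forbidden (parity fails)
(g) forbidden (ΔL, ΔJ fail)
(h) forbidden (parity, ΔS, ΔL, ΔJ fail)
(i) forbidden (ΔS, ΔL, ΔJ fail)
(j) forbidden (ΔS, ΔL, ΔJ fail)
Total allowed: 1 of 10.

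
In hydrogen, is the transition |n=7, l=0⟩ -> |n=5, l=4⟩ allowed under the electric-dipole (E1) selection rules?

Initial l = 0, final l = 4, so Δl = +4. E1 requires Δl = ±1: ✗.
The transition is electric-dipole forbidden.

forbidden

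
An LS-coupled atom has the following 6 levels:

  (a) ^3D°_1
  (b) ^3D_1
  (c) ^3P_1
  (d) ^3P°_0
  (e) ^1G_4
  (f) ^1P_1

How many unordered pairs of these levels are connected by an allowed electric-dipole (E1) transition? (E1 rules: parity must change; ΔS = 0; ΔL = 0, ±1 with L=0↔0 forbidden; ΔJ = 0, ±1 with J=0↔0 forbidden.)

4

(a)–(b): allowed.
(a)–(c): allowed.
(a)–(d): forbidden (parity).
(a)–(e): forbidden (ΔS, ΔL, ΔJ).
(a)–(f): forbidden (ΔS).
(b)–(c): forbidden (parity).
(b)–(d): allowed.
(b)–(e): forbidden (parity, ΔS, ΔL, ΔJ).
(b)–(f): forbidden (parity, ΔS).
(c)–(d): allowed.
(c)–(e): forbidden (parity, ΔS, ΔL, ΔJ).
(c)–(f): forbidden (parity, ΔS).
(d)–(e): forbidden (ΔS, ΔL, ΔJ).
(d)–(f): forbidden (ΔS).
(e)–(f): forbidden (parity, ΔL, ΔJ).
Allowed pairs: 4 of 15.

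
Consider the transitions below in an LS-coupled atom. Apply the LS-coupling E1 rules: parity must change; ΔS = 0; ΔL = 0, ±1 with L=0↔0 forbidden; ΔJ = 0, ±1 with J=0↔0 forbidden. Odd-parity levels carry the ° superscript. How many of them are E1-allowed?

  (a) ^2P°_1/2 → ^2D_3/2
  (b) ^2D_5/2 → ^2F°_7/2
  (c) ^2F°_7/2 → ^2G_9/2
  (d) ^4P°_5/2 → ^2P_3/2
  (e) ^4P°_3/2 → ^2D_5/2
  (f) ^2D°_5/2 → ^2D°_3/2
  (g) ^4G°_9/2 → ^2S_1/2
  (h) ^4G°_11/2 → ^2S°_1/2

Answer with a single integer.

3

(a) allowed
(b) allowed
(c) allowed
(d) forbidden (ΔS fails)
(e) forbidden (ΔS fails)
(f) forbidden (parity fails)
(g) forbidden (ΔS, ΔL, ΔJ fail)
(h) forbidden (parity, ΔS, ΔL, ΔJ fail)
Total allowed: 3 of 8.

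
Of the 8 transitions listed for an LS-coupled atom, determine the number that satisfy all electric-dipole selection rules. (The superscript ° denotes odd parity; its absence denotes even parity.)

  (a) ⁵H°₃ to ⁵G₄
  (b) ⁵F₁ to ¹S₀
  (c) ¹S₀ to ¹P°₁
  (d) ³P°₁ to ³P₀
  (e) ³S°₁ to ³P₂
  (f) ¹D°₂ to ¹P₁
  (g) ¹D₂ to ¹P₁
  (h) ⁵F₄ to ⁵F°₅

(a) allowed
(b) forbidden (parity, ΔS, ΔL fail)
(c) allowed
(d) allowed
(e) allowed
(f) allowed
(g) forbidden (parity fails)
(h) allowed
Total allowed: 6 of 8.

6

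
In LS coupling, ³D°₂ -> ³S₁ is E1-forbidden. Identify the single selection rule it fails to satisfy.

the ΔL = 0, ±1 rule

Initial level: S=1, L=2, J=2, parity odd. Final level: S=1, L=0, J=1, parity even.
ΔS = 0: S: 1 → 1 — ok.
Parity must change: odd → even — ok.
ΔL = 0, ±1 (not L=0↔0): L: 2 → 0, ΔL = -2 — fails.
ΔJ = 0, ±1 (not J=0↔0): J: 2 → 1, ΔJ = -1 — ok.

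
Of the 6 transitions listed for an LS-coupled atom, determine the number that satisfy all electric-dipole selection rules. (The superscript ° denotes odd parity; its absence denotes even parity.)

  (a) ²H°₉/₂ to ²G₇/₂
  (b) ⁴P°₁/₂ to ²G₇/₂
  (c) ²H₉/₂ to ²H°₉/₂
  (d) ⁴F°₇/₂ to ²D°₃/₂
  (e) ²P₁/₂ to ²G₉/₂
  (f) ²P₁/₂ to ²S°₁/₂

(a) allowed
(b) forbidden (ΔS, ΔL, ΔJ fail)
(c) allowed
(d) forbidden (parity, ΔS, ΔJ fail)
(e) forbidden (parity, ΔL, ΔJ fail)
(f) allowed
Total allowed: 3 of 6.

3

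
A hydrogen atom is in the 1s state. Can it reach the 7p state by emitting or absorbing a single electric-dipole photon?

l: 0 → 1 (Δl = +1). Δl = ±1 satisfied.
All E1 selection rules are satisfied.

allowed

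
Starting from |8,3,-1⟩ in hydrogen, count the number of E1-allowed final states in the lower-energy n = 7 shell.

6

E1 requires Δl = ±1, so l_f ∈ {2, 4}; with 0 ≤ l_f ≤ n_f−1 = 6, the allowed l_f values are {2, 4}.
For l_f = 2: m_f ∈ {m_i−1, m_i, m_i+1} ∩ [−2, 2] = {-2, -1, 0} → 3 states.
For l_f = 4: m_f ∈ {m_i−1, m_i, m_i+1} ∩ [−4, 4] = {-2, -1, 0} → 3 states.
Total: 6.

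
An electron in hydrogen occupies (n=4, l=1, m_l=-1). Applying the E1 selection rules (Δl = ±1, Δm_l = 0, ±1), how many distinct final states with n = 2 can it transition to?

1

E1 requires Δl = ±1, so l_f ∈ {0, 2}; with 0 ≤ l_f ≤ n_f−1 = 1, the allowed l_f values are {0}.
For l_f = 0: m_f ∈ {m_i−1, m_i, m_i+1} ∩ [−0, 0] = {0} → 1 state.
Total: 1.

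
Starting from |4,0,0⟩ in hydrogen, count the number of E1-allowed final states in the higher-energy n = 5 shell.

E1 requires Δl = ±1, so l_f ∈ {-1, 1}; with 0 ≤ l_f ≤ n_f−1 = 4, the allowed l_f values are {1}.
For l_f = 1: m_f ∈ {m_i−1, m_i, m_i+1} ∩ [−1, 1] = {-1, 0, 1} → 3 states.
Total: 3.

3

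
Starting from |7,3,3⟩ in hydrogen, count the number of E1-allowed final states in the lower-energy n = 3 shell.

E1 requires Δl = ±1, so l_f ∈ {2, 4}; with 0 ≤ l_f ≤ n_f−1 = 2, the allowed l_f values are {2}.
For l_f = 2: m_f ∈ {m_i−1, m_i, m_i+1} ∩ [−2, 2] = {2} → 1 state.
Total: 1.

1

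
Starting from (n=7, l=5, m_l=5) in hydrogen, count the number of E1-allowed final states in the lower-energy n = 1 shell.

E1 requires l_f ∈ {4, 6}, but neither lies in [0, 0], so no final state is reachable.
Total: 0.

0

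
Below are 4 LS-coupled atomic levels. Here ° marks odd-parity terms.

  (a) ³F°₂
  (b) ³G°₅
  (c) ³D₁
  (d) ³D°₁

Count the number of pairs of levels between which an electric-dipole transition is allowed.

(a)–(b): forbidden (parity, ΔJ).
(a)–(c): allowed.
(a)–(d): forbidden (parity).
(b)–(c): forbidden (ΔL, ΔJ).
(b)–(d): forbidden (parity, ΔL, ΔJ).
(c)–(d): allowed.
Allowed pairs: 2 of 6.

2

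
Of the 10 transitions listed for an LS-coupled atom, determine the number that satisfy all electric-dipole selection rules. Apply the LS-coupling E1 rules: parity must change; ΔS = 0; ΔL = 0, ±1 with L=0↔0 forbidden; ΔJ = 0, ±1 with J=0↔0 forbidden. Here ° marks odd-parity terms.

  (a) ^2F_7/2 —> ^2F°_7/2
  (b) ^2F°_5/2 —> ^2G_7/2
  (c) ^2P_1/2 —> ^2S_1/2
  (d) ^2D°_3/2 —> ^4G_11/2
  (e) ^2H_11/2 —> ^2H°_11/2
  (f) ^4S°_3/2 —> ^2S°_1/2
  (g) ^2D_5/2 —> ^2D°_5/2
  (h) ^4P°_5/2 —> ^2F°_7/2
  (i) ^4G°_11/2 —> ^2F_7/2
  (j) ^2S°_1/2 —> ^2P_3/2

(a) allowed
(b) allowed
(c) forbidden (parity fails)
(d) forbidden (ΔS, ΔL, ΔJ fail)
(e) allowed
(f) forbidden (parity, ΔS, ΔL fail)
(g) allowed
(h) forbidden (parity, ΔS, ΔL fail)
(i) forbidden (ΔS, ΔJ fail)
(j) allowed
Total allowed: 5 of 10.

5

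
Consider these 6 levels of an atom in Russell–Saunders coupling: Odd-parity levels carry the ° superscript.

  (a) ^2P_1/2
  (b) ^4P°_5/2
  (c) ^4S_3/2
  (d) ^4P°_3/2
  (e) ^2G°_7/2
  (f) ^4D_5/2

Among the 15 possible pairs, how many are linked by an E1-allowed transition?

4

(a)–(b): forbidden (ΔS, ΔJ).
(a)–(c): forbidden (parity, ΔS).
(a)–(d): forbidden (ΔS).
(a)–(e): forbidden (ΔL, ΔJ).
(a)–(f): forbidden (parity, ΔS, ΔJ).
(b)–(c): allowed.
(b)–(d): forbidden (parity).
(b)–(e): forbidden (parity, ΔS, ΔL).
(b)–(f): allowed.
(c)–(d): allowed.
(c)–(e): forbidden (ΔS, ΔL, ΔJ).
(c)–(f): forbidden (parity, ΔL).
(d)–(e): forbidden (parity, ΔS, ΔL, ΔJ).
(d)–(f): allowed.
(e)–(f): forbidden (ΔS, ΔL).
Allowed pairs: 4 of 15.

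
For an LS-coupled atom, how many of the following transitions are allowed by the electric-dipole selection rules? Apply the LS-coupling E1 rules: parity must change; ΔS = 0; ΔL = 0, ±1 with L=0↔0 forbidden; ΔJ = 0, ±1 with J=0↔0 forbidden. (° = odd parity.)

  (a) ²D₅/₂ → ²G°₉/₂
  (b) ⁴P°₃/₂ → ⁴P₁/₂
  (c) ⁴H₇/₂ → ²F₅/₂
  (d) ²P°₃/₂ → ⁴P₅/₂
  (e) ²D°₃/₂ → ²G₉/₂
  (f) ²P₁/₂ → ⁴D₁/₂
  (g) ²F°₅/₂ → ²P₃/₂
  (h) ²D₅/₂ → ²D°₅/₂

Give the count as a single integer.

2

(a) forbidden (ΔL, ΔJ fail)
(b) allowed
(c) forbidden (parity, ΔS, ΔL fail)
(d) forbidden (ΔS fails)
(e) forbidden (ΔL, ΔJ fail)
(f) forbidden (parity, ΔS fail)
(g) forbidden (ΔL fails)
(h) allowed
Total allowed: 2 of 8.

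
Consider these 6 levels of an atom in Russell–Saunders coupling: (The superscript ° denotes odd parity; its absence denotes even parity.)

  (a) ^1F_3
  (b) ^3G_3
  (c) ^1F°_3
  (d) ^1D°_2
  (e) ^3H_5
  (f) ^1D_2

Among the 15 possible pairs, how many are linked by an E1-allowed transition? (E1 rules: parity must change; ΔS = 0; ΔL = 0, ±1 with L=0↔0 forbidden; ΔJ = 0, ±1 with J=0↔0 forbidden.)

4

(a)–(b): forbidden (parity, ΔS).
(a)–(c): allowed.
(a)–(d): allowed.
(a)–(e): forbidden (parity, ΔS, ΔL, ΔJ).
(a)–(f): forbidden (parity).
(b)–(c): forbidden (ΔS).
(b)–(d): forbidden (ΔS, ΔL).
(b)–(e): forbidden (parity, ΔJ).
(b)–(f): forbidden (parity, ΔS, ΔL).
(c)–(d): forbidden (parity).
(c)–(e): forbidden (ΔS, ΔL, ΔJ).
(c)–(f): allowed.
(d)–(e): forbidden (ΔS, ΔL, ΔJ).
(d)–(f): allowed.
(e)–(f): forbidden (parity, ΔS, ΔL, ΔJ).
Allowed pairs: 4 of 15.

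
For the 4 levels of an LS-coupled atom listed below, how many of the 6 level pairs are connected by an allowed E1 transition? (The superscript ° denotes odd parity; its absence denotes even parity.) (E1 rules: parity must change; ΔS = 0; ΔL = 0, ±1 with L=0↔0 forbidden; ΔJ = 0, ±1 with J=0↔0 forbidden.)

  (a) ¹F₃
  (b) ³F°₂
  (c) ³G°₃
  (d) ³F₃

2

(a)–(b): forbidden (ΔS).
(a)–(c): forbidden (ΔS).
(a)–(d): forbidden (parity, ΔS).
(b)–(c): forbidden (parity).
(b)–(d): allowed.
(c)–(d): allowed.
Allowed pairs: 2 of 6.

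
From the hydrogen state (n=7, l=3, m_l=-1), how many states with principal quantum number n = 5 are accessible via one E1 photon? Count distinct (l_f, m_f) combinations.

E1 requires Δl = ±1, so l_f ∈ {2, 4}; with 0 ≤ l_f ≤ n_f−1 = 4, the allowed l_f values are {2, 4}.
For l_f = 2: m_f ∈ {m_i−1, m_i, m_i+1} ∩ [−2, 2] = {-2, -1, 0} → 3 states.
For l_f = 4: m_f ∈ {m_i−1, m_i, m_i+1} ∩ [−4, 4] = {-2, -1, 0} → 3 states.
Total: 6.

6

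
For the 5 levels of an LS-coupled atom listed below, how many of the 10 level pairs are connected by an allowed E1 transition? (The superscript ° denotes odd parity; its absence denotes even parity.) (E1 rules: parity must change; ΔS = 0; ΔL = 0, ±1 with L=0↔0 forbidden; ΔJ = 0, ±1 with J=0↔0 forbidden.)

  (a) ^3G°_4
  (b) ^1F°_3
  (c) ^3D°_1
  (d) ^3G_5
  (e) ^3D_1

2

(a)–(b): forbidden (parity, ΔS).
(a)–(c): forbidden (parity, ΔL, ΔJ).
(a)–(d): allowed.
(a)–(e): forbidden (ΔL, ΔJ).
(b)–(c): forbidden (parity, ΔS, ΔJ).
(b)–(d): forbidden (ΔS, ΔJ).
(b)–(e): forbidden (ΔS, ΔJ).
(c)–(d): forbidden (ΔL, ΔJ).
(c)–(e): allowed.
(d)–(e): forbidden (parity, ΔL, ΔJ).
Allowed pairs: 2 of 10.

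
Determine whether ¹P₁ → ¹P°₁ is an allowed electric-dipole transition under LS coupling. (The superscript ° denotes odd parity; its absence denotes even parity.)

Reading off the term symbols: S 0→0, L 1→1, J 1→1, parity even→odd.
Parity must change: even → odd — passes.
ΔS = 0: S: 0 → 0 — passes.
ΔL = 0, ±1 (not L=0↔0): L: 1 → 1, ΔL = +0 — passes.
ΔJ = 0, ±1 (not J=0↔0): J: 1 → 1, ΔJ = +0 — passes.
All four E1 rules are satisfied.

allowed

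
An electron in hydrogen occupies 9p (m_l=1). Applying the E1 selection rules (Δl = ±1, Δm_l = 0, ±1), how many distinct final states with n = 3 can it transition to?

E1 requires Δl = ±1, so l_f ∈ {0, 2}; with 0 ≤ l_f ≤ n_f−1 = 2, the allowed l_f values are {0, 2}.
For l_f = 0: m_f ∈ {m_i−1, m_i, m_i+1} ∩ [−0, 0] = {0} → 1 state.
For l_f = 2: m_f ∈ {m_i−1, m_i, m_i+1} ∩ [−2, 2] = {0, 1, 2} → 3 states.
Total: 4.

4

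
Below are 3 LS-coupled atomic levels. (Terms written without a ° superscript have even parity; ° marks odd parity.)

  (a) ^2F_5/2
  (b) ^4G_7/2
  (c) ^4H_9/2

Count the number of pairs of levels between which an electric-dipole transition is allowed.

(a)–(b): forbidden (parity, ΔS).
(a)–(c): forbidden (parity, ΔS, ΔL, ΔJ).
(b)–(c): forbidden (parity).
Allowed pairs: 0 of 3.

0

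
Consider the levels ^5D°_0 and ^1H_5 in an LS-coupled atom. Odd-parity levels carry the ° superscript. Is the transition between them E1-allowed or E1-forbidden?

forbidden

Parity must change: odd → even — passes.
ΔS = 0: S: 2 → 0 — fails.
ΔL = 0, ±1 (not L=0↔0): L: 2 → 5, ΔL = +3 — fails.
ΔJ = 0, ±1 (not J=0↔0): J: 0 → 5, ΔJ = +5 — fails.
Rule(s) violated: ΔS, ΔL, ΔJ.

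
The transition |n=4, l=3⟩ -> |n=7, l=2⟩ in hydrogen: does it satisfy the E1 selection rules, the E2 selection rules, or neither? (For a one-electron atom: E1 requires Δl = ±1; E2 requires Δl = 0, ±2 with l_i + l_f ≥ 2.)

Δl = 2 − 3 = -1; l_i + l_f = 5.
E1 (Δl = ±1): satisfied.
E2 (Δl = 0,±2, l_i+l_f ≥ 2): not satisfied.

E1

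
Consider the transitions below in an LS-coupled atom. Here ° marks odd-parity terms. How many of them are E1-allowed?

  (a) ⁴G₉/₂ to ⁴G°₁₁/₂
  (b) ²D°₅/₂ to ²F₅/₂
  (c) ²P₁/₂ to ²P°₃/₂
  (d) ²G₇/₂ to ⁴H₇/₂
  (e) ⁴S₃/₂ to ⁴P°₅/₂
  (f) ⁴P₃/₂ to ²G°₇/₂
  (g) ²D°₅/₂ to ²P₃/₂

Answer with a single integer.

(a) allowed
(b) allowed
(c) allowed
(d) forbidden (parity, ΔS fail)
(e) allowed
(f) forbidden (ΔS, ΔL, ΔJ fail)
(g) allowed
Total allowed: 5 of 7.

5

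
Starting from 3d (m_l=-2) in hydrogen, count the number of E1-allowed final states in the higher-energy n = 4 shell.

E1 requires Δl = ±1, so l_f ∈ {1, 3}; with 0 ≤ l_f ≤ n_f−1 = 3, the allowed l_f values are {1, 3}.
For l_f = 1: m_f ∈ {m_i−1, m_i, m_i+1} ∩ [−1, 1] = {-1} → 1 state.
For l_f = 3: m_f ∈ {m_i−1, m_i, m_i+1} ∩ [−3, 3] = {-3, -2, -1} → 3 states.
Total: 4.

4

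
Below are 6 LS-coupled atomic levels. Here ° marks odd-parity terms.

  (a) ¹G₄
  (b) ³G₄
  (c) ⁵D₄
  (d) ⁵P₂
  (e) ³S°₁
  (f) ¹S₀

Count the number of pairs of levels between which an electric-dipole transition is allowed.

0

(a)–(b): forbidden (parity, ΔS).
(a)–(c): forbidden (parity, ΔS, ΔL).
(a)–(d): forbidden (parity, ΔS, ΔL, ΔJ).
(a)–(e): forbidden (ΔS, ΔL, ΔJ).
(a)–(f): forbidden (parity, ΔL, ΔJ).
(b)–(c): forbidden (parity, ΔS, ΔL).
(b)–(d): forbidden (parity, ΔS, ΔL, ΔJ).
(b)–(e): forbidden (ΔL, ΔJ).
(b)–(f): forbidden (parity, ΔS, ΔL, ΔJ).
(c)–(d): forbidden (parity, ΔJ).
(c)–(e): forbidden (ΔS, ΔL, ΔJ).
(c)–(f): forbidden (parity, ΔS, ΔL, ΔJ).
(d)–(e): forbidden (ΔS).
(d)–(f): forbidden (parity, ΔS, ΔJ).
(e)–(f): forbidden (ΔS, ΔL).
Allowed pairs: 0 of 15.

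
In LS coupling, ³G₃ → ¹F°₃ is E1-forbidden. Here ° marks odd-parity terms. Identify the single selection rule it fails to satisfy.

Parity must change: even → odd — passes.
ΔS = 0: S: 1 → 0 — fails.
ΔL = 0, ±1 (not L=0↔0): L: 4 → 3, ΔL = -1 — passes.
ΔJ = 0, ±1 (not J=0↔0): J: 3 → 3, ΔJ = +0 — passes.

the ΔS = 0 rule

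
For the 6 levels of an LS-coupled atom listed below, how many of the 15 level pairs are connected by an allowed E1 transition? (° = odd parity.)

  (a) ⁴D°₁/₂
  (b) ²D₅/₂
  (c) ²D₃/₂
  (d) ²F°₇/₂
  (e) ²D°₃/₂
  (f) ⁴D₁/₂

4

(a)–(b): forbidden (ΔS, ΔJ).
(a)–(c): forbidden (ΔS).
(a)–(d): forbidden (parity, ΔS, ΔJ).
(a)–(e): forbidden (parity, ΔS).
(a)–(f): allowed.
(b)–(c): forbidden (parity).
(b)–(d): allowed.
(b)–(e): allowed.
(b)–(f): forbidden (parity, ΔS, ΔJ).
(c)–(d): forbidden (ΔJ).
(c)–(e): allowed.
(c)–(f): forbidden (parity, ΔS).
(d)–(e): forbidden (parity, ΔJ).
(d)–(f): forbidden (ΔS, ΔJ).
(e)–(f): forbidden (ΔS).
Allowed pairs: 4 of 15.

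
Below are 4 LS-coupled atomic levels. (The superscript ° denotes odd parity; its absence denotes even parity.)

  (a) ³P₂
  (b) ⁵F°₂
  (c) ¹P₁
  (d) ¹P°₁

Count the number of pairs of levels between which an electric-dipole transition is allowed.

1

(a)–(b): forbidden (ΔS, ΔL).
(a)–(c): forbidden (parity, ΔS).
(a)–(d): forbidden (ΔS).
(b)–(c): forbidden (ΔS, ΔL).
(b)–(d): forbidden (parity, ΔS, ΔL).
(c)–(d): allowed.
Allowed pairs: 1 of 6.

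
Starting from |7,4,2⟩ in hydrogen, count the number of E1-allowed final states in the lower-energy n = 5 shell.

3

E1 requires Δl = ±1, so l_f ∈ {3, 5}; with 0 ≤ l_f ≤ n_f−1 = 4, the allowed l_f values are {3}.
For l_f = 3: m_f ∈ {m_i−1, m_i, m_i+1} ∩ [−3, 3] = {1, 2, 3} → 3 states.
Total: 3.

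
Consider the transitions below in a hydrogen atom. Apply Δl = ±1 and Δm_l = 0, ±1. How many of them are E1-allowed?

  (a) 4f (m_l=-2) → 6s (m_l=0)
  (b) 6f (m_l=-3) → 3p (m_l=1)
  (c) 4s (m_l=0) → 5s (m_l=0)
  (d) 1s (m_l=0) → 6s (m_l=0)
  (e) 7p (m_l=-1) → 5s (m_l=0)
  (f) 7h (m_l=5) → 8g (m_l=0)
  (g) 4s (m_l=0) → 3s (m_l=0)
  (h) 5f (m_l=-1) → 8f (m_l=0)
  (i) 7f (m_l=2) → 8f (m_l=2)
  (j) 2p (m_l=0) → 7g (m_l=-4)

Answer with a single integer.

1

(a) forbidden — Δl = -3 (E1 requires Δl = ±1); Δm_l = +2 (E1 requires Δm_l = 0, ±1)
(b) forbidden — Δl = -2 (E1 requires Δl = ±1); Δm_l = +4 (E1 requires Δm_l = 0, ±1)
(c) forbidden — Δl = +0 (E1 requires Δl = ±1)
(d) forbidden — Δl = +0 (E1 requires Δl = ±1)
(e) allowed
(f) forbidden — Δm_l = -5 (E1 requires Δm_l = 0, ±1)
(g) forbidden — Δl = +0 (E1 requires Δl = ±1)
(h) forbidden — Δl = +0 (E1 requires Δl = ±1)
(i) forbidden — Δl = +0 (E1 requires Δl = ±1)
(j) forbidden — Δl = +3 (E1 requires Δl = ±1); Δm_l = -4 (E1 requires Δm_l = 0, ±1)
Total allowed: 1 of 10.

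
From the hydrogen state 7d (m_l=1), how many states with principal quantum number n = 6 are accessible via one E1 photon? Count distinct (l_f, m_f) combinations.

E1 requires Δl = ±1, so l_f ∈ {1, 3}; with 0 ≤ l_f ≤ n_f−1 = 5, the allowed l_f values are {1, 3}.
For l_f = 1: m_f ∈ {m_i−1, m_i, m_i+1} ∩ [−1, 1] = {0, 1} → 2 states.
For l_f = 3: m_f ∈ {m_i−1, m_i, m_i+1} ∩ [−3, 3] = {0, 1, 2} → 3 states.
Total: 5.

5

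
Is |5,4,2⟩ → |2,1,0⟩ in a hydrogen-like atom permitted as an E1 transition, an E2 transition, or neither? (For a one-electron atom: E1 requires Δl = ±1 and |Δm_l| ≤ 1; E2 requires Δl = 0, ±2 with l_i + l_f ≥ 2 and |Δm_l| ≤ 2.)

neither

Δl = 1 − 4 = -3; l_i + l_f = 5.
Δm_l = -2.
E1 (Δl = ±1, |Δm_l| ≤ 1): not satisfied.
E2 (Δl = 0,±2, l_i+l_f ≥ 2, |Δm_l| ≤ 2): not satisfied.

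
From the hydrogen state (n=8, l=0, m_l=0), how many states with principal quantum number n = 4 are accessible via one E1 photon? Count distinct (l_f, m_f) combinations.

3

E1 requires Δl = ±1, so l_f ∈ {-1, 1}; with 0 ≤ l_f ≤ n_f−1 = 3, the allowed l_f values are {1}.
For l_f = 1: m_f ∈ {m_i−1, m_i, m_i+1} ∩ [−1, 1] = {-1, 0, 1} → 3 states.
Total: 3.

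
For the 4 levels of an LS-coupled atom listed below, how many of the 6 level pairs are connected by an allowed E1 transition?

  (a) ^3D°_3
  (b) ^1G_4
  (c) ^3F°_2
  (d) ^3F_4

(a)–(b): forbidden (ΔS, ΔL).
(a)–(c): forbidden (parity).
(a)–(d): allowed.
(b)–(c): forbidden (ΔS, ΔJ).
(b)–(d): forbidden (parity, ΔS).
(c)–(d): forbidden (ΔJ).
Allowed pairs: 1 of 6.

1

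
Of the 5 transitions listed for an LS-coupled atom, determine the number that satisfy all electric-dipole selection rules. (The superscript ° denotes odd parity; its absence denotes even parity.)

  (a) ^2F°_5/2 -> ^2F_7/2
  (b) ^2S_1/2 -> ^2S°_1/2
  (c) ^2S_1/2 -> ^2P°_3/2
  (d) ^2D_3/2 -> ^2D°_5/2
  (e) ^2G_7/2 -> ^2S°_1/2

3

(a) allowed
(b) forbidden (ΔL fails)
(c) allowed
(d) allowed
(e) forbidden (ΔL, ΔJ fail)
Total allowed: 3 of 5.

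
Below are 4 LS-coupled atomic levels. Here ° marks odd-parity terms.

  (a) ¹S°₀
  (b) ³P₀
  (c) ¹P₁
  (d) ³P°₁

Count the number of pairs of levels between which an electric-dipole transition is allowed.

2

(a)–(b): forbidden (ΔS, ΔJ).
(a)–(c): allowed.
(a)–(d): forbidden (parity, ΔS).
(b)–(c): forbidden (parity, ΔS).
(b)–(d): allowed.
(c)–(d): forbidden (ΔS).
Allowed pairs: 2 of 6.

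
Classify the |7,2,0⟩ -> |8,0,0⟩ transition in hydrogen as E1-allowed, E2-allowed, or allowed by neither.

E2

Δl = 0 − 2 = -2; l_i + l_f = 2.
Δm_l = +0.
E1 (Δl = ±1, |Δm_l| ≤ 1): not satisfied.
E2 (Δl = 0,±2, l_i+l_f ≥ 2, |Δm_l| ≤ 2): satisfied.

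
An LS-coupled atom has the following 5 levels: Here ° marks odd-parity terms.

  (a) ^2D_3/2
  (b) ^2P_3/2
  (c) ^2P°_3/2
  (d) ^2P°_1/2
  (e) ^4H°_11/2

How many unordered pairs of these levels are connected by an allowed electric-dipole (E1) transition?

(a)–(b): forbidden (parity).
(a)–(c): allowed.
(a)–(d): allowed.
(a)–(e): forbidden (ΔS, ΔL, ΔJ).
(b)–(c): allowed.
(b)–(d): allowed.
(b)–(e): forbidden (ΔS, ΔL, ΔJ).
(c)–(d): forbidden (parity).
(c)–(e): forbidden (parity, ΔS, ΔL, ΔJ).
(d)–(e): forbidden (parity, ΔS, ΔL, ΔJ).
Allowed pairs: 4 of 10.

4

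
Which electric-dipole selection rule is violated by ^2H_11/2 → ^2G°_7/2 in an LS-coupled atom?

Parity must change: even → odd — satisfied.
ΔS = 0: S: 1/2 → 1/2 — satisfied.
ΔL = 0, ±1 (not L=0↔0): L: 5 → 4, ΔL = -1 — satisfied.
ΔJ = 0, ±1 (not J=0↔0): J: 11/2 → 7/2, ΔJ = -2 — violated.

the ΔJ = 0, ±1 rule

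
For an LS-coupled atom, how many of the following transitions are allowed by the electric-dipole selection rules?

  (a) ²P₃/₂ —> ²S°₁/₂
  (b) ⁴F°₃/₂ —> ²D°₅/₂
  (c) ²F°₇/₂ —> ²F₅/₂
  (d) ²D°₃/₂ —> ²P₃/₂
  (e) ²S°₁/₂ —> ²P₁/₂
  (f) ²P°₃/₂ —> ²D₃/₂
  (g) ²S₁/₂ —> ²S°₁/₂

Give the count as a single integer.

(a) allowed
(b) forbidden (parity, ΔS fail)
(c) allowed
(d) allowed
(e) allowed
(f) allowed
(g) forbidden (ΔL fails)
Total allowed: 5 of 7.

5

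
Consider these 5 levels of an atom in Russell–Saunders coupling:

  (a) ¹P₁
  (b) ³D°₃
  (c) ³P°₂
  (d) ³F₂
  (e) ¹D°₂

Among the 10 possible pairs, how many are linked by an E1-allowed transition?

2

(a)–(b): forbidden (ΔS, ΔJ).
(a)–(c): forbidden (ΔS).
(a)–(d): forbidden (parity, ΔS, ΔL).
(a)–(e): allowed.
(b)–(c): forbidden (parity).
(b)–(d): allowed.
(b)–(e): forbidden (parity, ΔS).
(c)–(d): forbidden (ΔL).
(c)–(e): forbidden (parity, ΔS).
(d)–(e): forbidden (ΔS).
Allowed pairs: 2 of 10.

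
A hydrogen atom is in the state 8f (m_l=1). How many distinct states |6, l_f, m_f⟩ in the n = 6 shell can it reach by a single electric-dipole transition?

6

E1 requires Δl = ±1, so l_f ∈ {2, 4}; with 0 ≤ l_f ≤ n_f−1 = 5, the allowed l_f values are {2, 4}.
For l_f = 2: m_f ∈ {m_i−1, m_i, m_i+1} ∩ [−2, 2] = {0, 1, 2} → 3 states.
For l_f = 4: m_f ∈ {m_i−1, m_i, m_i+1} ∩ [−4, 4] = {0, 1, 2} → 3 states.
Total: 6.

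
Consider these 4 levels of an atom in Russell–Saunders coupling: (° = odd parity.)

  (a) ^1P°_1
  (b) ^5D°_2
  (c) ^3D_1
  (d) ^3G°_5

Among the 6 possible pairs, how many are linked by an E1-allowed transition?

0

(a)–(b): forbidden (parity, ΔS).
(a)–(c): forbidden (ΔS).
(a)–(d): forbidden (parity, ΔS, ΔL, ΔJ).
(b)–(c): forbidden (ΔS).
(b)–(d): forbidden (parity, ΔS, ΔL, ΔJ).
(c)–(d): forbidden (ΔL, ΔJ).
Allowed pairs: 0 of 6.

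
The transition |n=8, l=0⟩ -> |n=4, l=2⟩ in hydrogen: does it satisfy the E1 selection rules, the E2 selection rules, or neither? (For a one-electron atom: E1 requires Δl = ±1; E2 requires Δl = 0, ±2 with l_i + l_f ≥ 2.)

Δl = 2 − 0 = +2; l_i + l_f = 2.
E1 (Δl = ±1): not satisfied.
E2 (Δl = 0,±2, l_i+l_f ≥ 2): satisfied.

E2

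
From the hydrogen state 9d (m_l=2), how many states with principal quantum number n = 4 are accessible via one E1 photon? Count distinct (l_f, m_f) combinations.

4

E1 requires Δl = ±1, so l_f ∈ {1, 3}; with 0 ≤ l_f ≤ n_f−1 = 3, the allowed l_f values are {1, 3}.
For l_f = 1: m_f ∈ {m_i−1, m_i, m_i+1} ∩ [−1, 1] = {1} → 1 state.
For l_f = 3: m_f ∈ {m_i−1, m_i, m_i+1} ∩ [−3, 3] = {1, 2, 3} → 3 states.
Total: 4.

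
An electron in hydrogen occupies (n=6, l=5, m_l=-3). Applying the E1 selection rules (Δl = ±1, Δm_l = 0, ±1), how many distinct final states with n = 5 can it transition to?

3

E1 requires Δl = ±1, so l_f ∈ {4, 6}; with 0 ≤ l_f ≤ n_f−1 = 4, the allowed l_f values are {4}.
For l_f = 4: m_f ∈ {m_i−1, m_i, m_i+1} ∩ [−4, 4] = {-4, -3, -2} → 3 states.
Total: 3.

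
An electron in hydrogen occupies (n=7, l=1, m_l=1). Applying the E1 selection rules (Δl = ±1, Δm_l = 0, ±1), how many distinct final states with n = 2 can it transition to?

E1 requires Δl = ±1, so l_f ∈ {0, 2}; with 0 ≤ l_f ≤ n_f−1 = 1, the allowed l_f values are {0}.
For l_f = 0: m_f ∈ {m_i−1, m_i, m_i+1} ∩ [−0, 0] = {0} → 1 state.
Total: 1.

1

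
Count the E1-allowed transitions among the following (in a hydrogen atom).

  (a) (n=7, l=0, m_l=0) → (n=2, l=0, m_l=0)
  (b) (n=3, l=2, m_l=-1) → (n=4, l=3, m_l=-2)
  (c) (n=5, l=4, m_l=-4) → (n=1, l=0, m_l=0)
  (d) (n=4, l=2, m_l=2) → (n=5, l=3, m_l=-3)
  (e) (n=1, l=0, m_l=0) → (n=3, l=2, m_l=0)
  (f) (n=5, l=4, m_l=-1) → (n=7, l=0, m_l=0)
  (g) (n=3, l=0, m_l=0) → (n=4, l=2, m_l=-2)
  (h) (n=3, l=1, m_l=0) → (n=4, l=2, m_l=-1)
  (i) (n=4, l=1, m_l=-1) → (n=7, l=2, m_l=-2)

(a) forbidden — Δl = +0 (E1 requires Δl = ±1)
(b) allowed
(c) forbidden — Δl = -4 (E1 requires Δl = ±1); Δm_l = +4 (E1 requires Δm_l = 0, ±1)
(d) forbidden — Δm_l = -5 (E1 requires Δm_l = 0, ±1)
(e) forbidden — Δl = +2 (E1 requires Δl = ±1)
(f) forbidden — Δl = -4 (E1 requires Δl = ±1)
(g) forbidden — Δl = +2 (E1 requires Δl = ±1); Δm_l = -2 (E1 requires Δm_l = 0, ±1)
(h) allowed
(i) allowed
Total allowed: 3 of 9.

3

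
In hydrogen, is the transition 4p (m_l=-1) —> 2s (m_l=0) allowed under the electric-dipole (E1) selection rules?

Δl = 0 − 1 = -1; the E1 rule Δl = ±1 is satisfied.
Δm_l = 0 − (-1) = +1. E1 requires Δm_l = 0, ±1: satisfied.
All E1 selection rules are satisfied.

allowed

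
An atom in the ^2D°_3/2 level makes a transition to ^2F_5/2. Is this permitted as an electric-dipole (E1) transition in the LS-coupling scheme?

allowed

Reading off the term symbols: S 1/2→1/2, L 2→3, J 3/2→5/2, parity odd→even.
ΔS = 0: S: 1/2 → 1/2 — satisfied.
Parity must change: odd → even — satisfied.
ΔJ = 0, ±1 (not J=0↔0): J: 3/2 → 5/2, ΔJ = +1 — satisfied.
ΔL = 0, ±1 (not L=0↔0): L: 2 → 3, ΔL = +1 — satisfied.
All four E1 rules are satisfied.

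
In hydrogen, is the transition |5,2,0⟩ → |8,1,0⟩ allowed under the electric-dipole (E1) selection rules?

allowed

Δl = 1 − 2 = -1; the E1 rule Δl = ±1 is passes.
m_l: 0 → 0 (Δm_l = +0). |Δm_l| ≤ 1 passes.
All E1 selection rules are satisfied.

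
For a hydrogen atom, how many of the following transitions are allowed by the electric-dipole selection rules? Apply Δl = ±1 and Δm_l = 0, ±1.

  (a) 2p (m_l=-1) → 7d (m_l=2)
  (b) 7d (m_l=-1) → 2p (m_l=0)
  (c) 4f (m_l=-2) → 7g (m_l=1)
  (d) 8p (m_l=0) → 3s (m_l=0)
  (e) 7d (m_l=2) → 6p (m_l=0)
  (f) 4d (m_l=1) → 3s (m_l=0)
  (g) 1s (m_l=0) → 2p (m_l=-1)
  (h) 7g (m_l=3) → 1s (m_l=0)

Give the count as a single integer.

3

(a) forbidden — Δm_l = +3 (E1 requires Δm_l = 0, ±1)
(b) allowed
(c) forbidden — Δm_l = +3 (E1 requires Δm_l = 0, ±1)
(d) allowed
(e) forbidden — Δm_l = -2 (E1 requires Δm_l = 0, ±1)
(f) forbidden — Δl = -2 (E1 requires Δl = ±1)
(g) allowed
(h) forbidden — Δl = -4 (E1 requires Δl = ±1); Δm_l = -3 (E1 requires Δm_l = 0, ±1)
Total allowed: 3 of 8.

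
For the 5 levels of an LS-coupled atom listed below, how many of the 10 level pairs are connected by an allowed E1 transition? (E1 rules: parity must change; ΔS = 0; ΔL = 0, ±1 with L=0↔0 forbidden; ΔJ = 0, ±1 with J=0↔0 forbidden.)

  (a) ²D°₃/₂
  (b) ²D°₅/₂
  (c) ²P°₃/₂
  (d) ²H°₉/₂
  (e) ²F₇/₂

(a)–(b): forbidden (parity).
(a)–(c): forbidden (parity).
(a)–(d): forbidden (parity, ΔL, ΔJ).
(a)–(e): forbidden (ΔJ).
(b)–(c): forbidden (parity).
(b)–(d): forbidden (parity, ΔL, ΔJ).
(b)–(e): allowed.
(c)–(d): forbidden (parity, ΔL, ΔJ).
(c)–(e): forbidden (ΔL, ΔJ).
(d)–(e): forbidden (ΔL).
Allowed pairs: 1 of 10.

1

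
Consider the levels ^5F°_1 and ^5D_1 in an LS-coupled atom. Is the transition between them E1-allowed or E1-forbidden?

allowed

Reading off the term symbols: S 2→2, L 3→2, J 1→1, parity odd→even.
Parity must change: odd → even — ok.
ΔS = 0: S: 2 → 2 — ok.
ΔL = 0, ±1 (not L=0↔0): L: 3 → 2, ΔL = -1 — ok.
ΔJ = 0, ±1 (not J=0↔0): J: 1 → 1, ΔJ = +0 — ok.
All four E1 rules are satisfied.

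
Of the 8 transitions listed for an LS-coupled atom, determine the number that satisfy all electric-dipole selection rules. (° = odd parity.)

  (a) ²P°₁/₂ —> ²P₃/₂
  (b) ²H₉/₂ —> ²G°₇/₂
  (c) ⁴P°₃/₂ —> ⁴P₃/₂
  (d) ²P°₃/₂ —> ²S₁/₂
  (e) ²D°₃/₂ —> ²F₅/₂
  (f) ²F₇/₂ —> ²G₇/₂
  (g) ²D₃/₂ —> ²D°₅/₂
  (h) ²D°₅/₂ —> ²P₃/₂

(a) allowed
(b) allowed
(c) allowed
(d) allowed
(e) allowed
(f) forbidden (parity fails)
(g) allowed
(h) allowed
Total allowed: 7 of 8.

7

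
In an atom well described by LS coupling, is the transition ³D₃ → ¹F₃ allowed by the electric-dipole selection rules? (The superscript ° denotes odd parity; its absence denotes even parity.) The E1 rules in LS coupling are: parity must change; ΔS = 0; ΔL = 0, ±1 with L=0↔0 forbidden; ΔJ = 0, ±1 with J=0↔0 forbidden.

Reading off the term symbols: S 1→0, L 2→3, J 3→3, parity even→even.
Parity must change: even → even — ✗.
ΔJ = 0, ±1 (not J=0↔0): J: 3 → 3, ΔJ = +0 — ✓.
ΔS = 0: S: 1 → 0 — ✗.
ΔL = 0, ±1 (not L=0↔0): L: 2 → 3, ΔL = +1 — ✓.
Rule(s) violated: parity, ΔS.

forbidden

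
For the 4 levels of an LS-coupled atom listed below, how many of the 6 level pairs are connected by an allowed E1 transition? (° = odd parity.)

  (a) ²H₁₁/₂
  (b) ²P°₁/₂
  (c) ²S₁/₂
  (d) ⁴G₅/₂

1

(a)–(b): forbidden (ΔL, ΔJ).
(a)–(c): forbidden (parity, ΔL, ΔJ).
(a)–(d): forbidden (parity, ΔS, ΔJ).
(b)–(c): allowed.
(b)–(d): forbidden (ΔS, ΔL, ΔJ).
(c)–(d): forbidden (parity, ΔS, ΔL, ΔJ).
Allowed pairs: 1 of 6.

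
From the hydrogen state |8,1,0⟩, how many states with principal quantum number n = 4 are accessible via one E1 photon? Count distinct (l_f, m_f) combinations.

4

E1 requires Δl = ±1, so l_f ∈ {0, 2}; with 0 ≤ l_f ≤ n_f−1 = 3, the allowed l_f values are {0, 2}.
For l_f = 0: m_f ∈ {m_i−1, m_i, m_i+1} ∩ [−0, 0] = {0} → 1 state.
For l_f = 2: m_f ∈ {m_i−1, m_i, m_i+1} ∩ [−2, 2] = {-1, 0, 1} → 3 states.
Total: 4.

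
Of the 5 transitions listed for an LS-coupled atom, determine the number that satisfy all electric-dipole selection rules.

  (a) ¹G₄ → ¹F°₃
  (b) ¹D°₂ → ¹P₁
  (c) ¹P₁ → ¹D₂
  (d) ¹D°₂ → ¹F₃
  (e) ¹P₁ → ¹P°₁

4

(a) allowed
(b) allowed
(c) forbidden (parity fails)
(d) allowed
(e) allowed
Total allowed: 4 of 5.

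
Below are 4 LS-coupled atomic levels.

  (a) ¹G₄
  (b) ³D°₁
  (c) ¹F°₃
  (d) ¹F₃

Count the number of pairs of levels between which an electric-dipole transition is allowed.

2

(a)–(b): forbidden (ΔS, ΔL, ΔJ).
(a)–(c): allowed.
(a)–(d): forbidden (parity).
(b)–(c): forbidden (parity, ΔS, ΔJ).
(b)–(d): forbidden (ΔS, ΔJ).
(c)–(d): allowed.
Allowed pairs: 2 of 6.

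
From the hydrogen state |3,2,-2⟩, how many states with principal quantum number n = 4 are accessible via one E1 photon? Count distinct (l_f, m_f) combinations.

E1 requires Δl = ±1, so l_f ∈ {1, 3}; with 0 ≤ l_f ≤ n_f−1 = 3, the allowed l_f values are {1, 3}.
For l_f = 1: m_f ∈ {m_i−1, m_i, m_i+1} ∩ [−1, 1] = {-1} → 1 state.
For l_f = 3: m_f ∈ {m_i−1, m_i, m_i+1} ∩ [−3, 3] = {-3, -2, -1} → 3 states.
Total: 4.

4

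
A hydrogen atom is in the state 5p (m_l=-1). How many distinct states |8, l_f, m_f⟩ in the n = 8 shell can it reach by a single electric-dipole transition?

E1 requires Δl = ±1, so l_f ∈ {0, 2}; with 0 ≤ l_f ≤ n_f−1 = 7, the allowed l_f values are {0, 2}.
For l_f = 0: m_f ∈ {m_i−1, m_i, m_i+1} ∩ [−0, 0] = {0} → 1 state.
For l_f = 2: m_f ∈ {m_i−1, m_i, m_i+1} ∩ [−2, 2] = {-2, -1, 0} → 3 states.
Total: 4.

4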